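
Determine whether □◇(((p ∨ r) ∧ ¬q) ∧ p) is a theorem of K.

Tableau for the negation ¬□◇(((p ∨ r) ∧ ¬q) ∧ p):
1. ¬□◇(((p ∨ r) ∧ ¬q) ∧ p), 0
2. ¬◇(((p ∨ r) ∧ ¬q) ∧ p), 1
Accessibility: 0R1
The negation has an open branch (countermodel exists).

Invalid (countermodel exists)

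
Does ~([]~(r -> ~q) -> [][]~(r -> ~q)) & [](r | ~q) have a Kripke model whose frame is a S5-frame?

1. ~([]~(r -> ~q) -> [][]~(r -> ~q)) & [](r | ~q), u
2. ~([]~(r -> ~q) -> [][]~(r -> ~q)), u
3. [](r | ~q), u
4. []~(r -> ~q), u
5. ~[][]~(r -> ~q), u
6. r | ~q, u
7. ~(r -> ~q), u
8. r, u
9. q, u
10. ~[]~(r -> ~q), v
11. r | ~q, v
12. ~(r -> ~q), v
13. r, v
14. q, v
15. r -> ~q, w
16. r | ~q, w
17. ~(r -> ~q), w
18. r, w
19. q, w
20. ~q, w
Accessibility: uRu, uRv, uRw, vRu, vRv, vRw, wRu, wRv, wRw
Branch closes: q and ~q both at w.
All branches of the tableau close; one closing branch shown above.

Unsatisfiable (every branch closes)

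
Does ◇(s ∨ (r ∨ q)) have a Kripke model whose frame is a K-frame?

Satisfiable

1. ◇(s ∨ (r ∨ q)), 0
2. s ∨ (r ∨ q), 1
3. r ∨ q, 1
4. q, 1
Accessibility: 0R1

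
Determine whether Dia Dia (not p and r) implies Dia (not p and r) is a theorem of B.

Tableau for the negation not (Dia Dia (not p and r) implies Dia (not p and r)):
1. not (Dia Dia (not p and r) implies Dia (not p and r)), w0
2. Dia Dia (not p and r), w0
3. not Dia (not p and r), w0
4. not (not p and r), w0
5. not r, w0
6. Dia (not p and r), w1
7. not (not p and r), w1
8. not r, w1
9. not p and r, w2
10. not p, w2
11. r, w2
Accessibility: w0Rw0, w0Rw1, w1Rw0, w1Rw1, w1Rw2, w2Rw1, w2Rw2
The negation has an open branch (countermodel exists).

Not valid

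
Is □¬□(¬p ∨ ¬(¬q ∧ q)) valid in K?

No, not valid

Tableau for the negation ¬□¬□(¬p ∨ ¬(¬q ∧ q)):
1. ¬□¬□(¬p ∨ ¬(¬q ∧ q)), w0
2. □(¬p ∨ ¬(¬q ∧ q)), w1
Accessibility: w0Rw1
The negation has an open branch (countermodel exists).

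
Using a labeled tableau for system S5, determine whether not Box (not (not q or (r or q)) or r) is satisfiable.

Satisfiable (open branch found)

1. not Box (not (not q or (r or q)) or r), w0
2. not (not (not q or (r or q)) or r), w1   [neg-Box-rule on 1: fresh world w1, w0Rw1]
3. not q or (r or q), w1   [neg-or-rule on 2]
4. not r, w1   [neg-or-rule on 2]
5. r or q, w1   [or-rule on 3 (branches; this branch)]
6. q, w1   [or-rule on 5 (branches; this branch)]
Accessibility: w0Rw0, w0Rw1, w1Rw0, w1Rw1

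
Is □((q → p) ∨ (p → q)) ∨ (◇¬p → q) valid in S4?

Tableau for the negation ¬(□((q → p) ∨ (p → q)) ∨ (◇¬p → q)):
1. ¬(□((q → p) ∨ (p → q)) ∨ (◇¬p → q)), w0
2. ¬□((q → p) ∨ (p → q)), w0   [¬∨-rule on 1]
3. ¬(◇¬p → q), w0   [¬∨-rule on 1]
4. ◇¬p, w0   [¬→-rule on 3]
5. ¬q, w0   [¬→-rule on 3]
6. ¬((q → p) ∨ (p → q)), w1   [¬□-rule on 2: fresh world w1, w0Rw1]
7. ¬(q → p), w1   [¬∨-rule on 6]
8. ¬(p → q), w1   [¬∨-rule on 6]
9. q, w1   [¬→-rule on 7]
10. ¬p, w1   [¬→-rule on 7]
11. p, w1   [¬→-rule on 8]
12. ¬q, w1   [¬→-rule on 8]
Accessibility: w0Rw0, w0Rw1, w1Rw1
Branch closes: p and ¬p both at w1.
Every branch of the negation's tableau closes; the branch above is one of them.

Valid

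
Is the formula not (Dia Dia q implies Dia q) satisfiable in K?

Yes, satisfiable

1. not (Dia Dia q implies Dia q), u
2. Dia Dia q, u
3. not Dia q, u
4. Dia q, v
5. not q, v
6. q, w
Accessibility: uRv, vRw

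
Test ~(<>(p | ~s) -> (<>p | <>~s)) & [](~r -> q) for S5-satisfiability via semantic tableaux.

No, unsatisfiable

1. ~(<>(p | ~s) -> (<>p | <>~s)) & [](~r -> q), 0
2. ~(<>(p | ~s) -> (<>p | <>~s)), 0
3. [](~r -> q), 0
4. <>(p | ~s), 0
5. ~(<>p | <>~s), 0
6. ~<>p, 0
7. ~<>~s, 0
8. ~r -> q, 0
9. ~p, 0
10. s, 0
11. q, 0
12. p | ~s, 1
13. ~r -> q, 1
14. ~p, 1
15. s, 1
16. ~s, 1
Accessibility: 0R0, 0R1, 1R0, 1R1
Branch closes: s and ~s both at 1.
(One branch shown.) All branches close.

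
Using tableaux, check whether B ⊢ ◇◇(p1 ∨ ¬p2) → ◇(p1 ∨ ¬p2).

Tableau for the negation ¬(◇◇(p1 ∨ ¬p2) → ◇(p1 ∨ ¬p2)):
1. ¬(◇◇(p1 ∨ ¬p2) → ◇(p1 ∨ ¬p2)), u
2. ◇◇(p1 ∨ ¬p2), u
3. ¬◇(p1 ∨ ¬p2), u
4. ¬(p1 ∨ ¬p2), u
5. ¬p1, u
6. p2, u
7. ◇(p1 ∨ ¬p2), v
8. ¬(p1 ∨ ¬p2), v
9. ¬p1, v
10. p2, v
11. p1 ∨ ¬p2, w
12. ¬p2, w
Accessibility: uRu, uRv, vRu, vRv, vRw, wRv, wRw
The negation has an open branch (countermodel exists).

Not valid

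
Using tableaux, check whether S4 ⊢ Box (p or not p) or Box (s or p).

Yes, valid

Tableau for the negation not (Box (p or not p) or Box (s or p)):
1. not (Box (p or not p) or Box (s or p)), w0
2. not Box (p or not p), w0
3. not Box (s or p), w0
4. not (p or not p), w1
5. not p, w1
6. p, w1
Accessibility: w0Rw0, w0Rw1, w1Rw1
Branch closes: p and not p both at w1.
Every branch of the negation's tableau closes; the branch above is one of them.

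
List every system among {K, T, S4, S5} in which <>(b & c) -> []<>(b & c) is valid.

S5

S5-tableau for the negation ~(<>(b & c) -> []<>(b & c)):
1. ~(<>(b & c) -> []<>(b & c)), u
2. <>(b & c), u
3. ~[]<>(b & c), u
4. b & c, v
5. b, v
6. c, v
7. ~<>(b & c), w
8. ~(b & c), u
9. ~(b & c), v
10. ~(b & c), w
11. ~c, u
12. ~c, v
Accessibility: uRu, uRv, uRw, vRu, vRv, vRw, wRu, wRv, wRw
Branch closes: c and ~c both at v.
Every branch closes (one shown): valid in S5.
S4-tableau for the negation ~(<>(b & c) -> []<>(b & c)):
1. ~(<>(b & c) -> []<>(b & c)), u
2. <>(b & c), u
3. ~[]<>(b & c), u
4. b & c, v
5. b, v
6. c, v
7. ~<>(b & c), w
8. ~(b & c), w
9. ~c, w
Accessibility: uRu, uRv, uRw, vRv, wRw
Complete open branch: countermodel on an S4-frame, so not valid in S4, nor in K, T (the same frame is also a K-frame and a T-frame).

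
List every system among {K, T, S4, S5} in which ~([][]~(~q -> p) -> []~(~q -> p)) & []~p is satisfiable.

K

T-tableau for the formula:
1. ~([][]~(~q -> p) -> []~(~q -> p)) & []~p, 0
2. ~([][]~(~q -> p) -> []~(~q -> p)), 0   [&-rule on 1]
3. []~p, 0   [&-rule on 1]
4. [][]~(~q -> p), 0   [~->-rule on 2]
5. ~[]~(~q -> p), 0   [~->-rule on 2]
6. ~p, 0   [[]-rule on 3 via 0R0]
7. []~(~q -> p), 0   [[]-rule on 4 via 0R0]
8. ~(~q -> p), 0   [[]-rule on 7 via 0R0]
9. ~q, 0   [~->-rule on 8]
10. ~q -> p, 1   [~[]-rule on 5: fresh world 1, 0R1]
11. ~p, 1   [[]-rule on 3 via 0R1]
12. []~(~q -> p), 1   [[]-rule on 4 via 0R1]
13. ~(~q -> p), 1   [[]-rule on 7 via 0R1]
14. ~q, 1   [~->-rule on 13]
15. p, 1   [->-rule on 10 (branches; this branch)]
Accessibility: 0R0, 0R1, 1R1
Branch closes: p and ~p both at 1.
Every branch closes (one shown): unsatisfiable in T, hence also in S4, S5 (every S4/S5-frame is a T-frame).
K-tableau for the formula:
1. ~([][]~(~q -> p) -> []~(~q -> p)) & []~p, 0
2. ~([][]~(~q -> p) -> []~(~q -> p)), 0   [&-rule on 1]
3. []~p, 0   [&-rule on 1]
4. [][]~(~q -> p), 0   [~->-rule on 2]
5. ~[]~(~q -> p), 0   [~->-rule on 2]
6. ~q -> p, 1   [~[]-rule on 5: fresh world 1, 0R1]
7. ~p, 1   [[]-rule on 3 via 0R1]
8. []~(~q -> p), 1   [[]-rule on 4 via 0R1]
9. q, 1   [->-rule on 6 (branches; this branch)]
Accessibility: 0R1
Complete open branch: satisfiable in K.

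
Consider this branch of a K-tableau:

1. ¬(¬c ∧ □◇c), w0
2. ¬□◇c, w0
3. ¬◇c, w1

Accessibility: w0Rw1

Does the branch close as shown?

Open

There is no literal clash: for every atom and world, at most one sign appears.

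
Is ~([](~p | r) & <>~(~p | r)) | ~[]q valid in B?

Yes, valid

Tableau for the negation ~(~([](~p | r) & <>~(~p | r)) | ~[]q):
1. ~(~([](~p | r) & <>~(~p | r)) | ~[]q), u
2. [](~p | r) & <>~(~p | r), u   [~|-rule on 1]
3. []q, u   [~|-rule on 1]
4. [](~p | r), u   [&-rule on 2]
5. <>~(~p | r), u   [&-rule on 2]
6. q, u   [[]-rule on 3 via uRu]
7. ~p | r, u   [[]-rule on 4 via uRu]
8. r, u   [|-rule on 7 (branches; this branch)]
9. ~(~p | r), v   [<>-rule on 5: fresh world v, uRv]
10. p, v   [~|-rule on 9]
11. ~r, v   [~|-rule on 9]
12. q, v   [[]-rule on 3 via uRv]
13. ~p | r, v   [[]-rule on 4 via uRv]
14. r, v   [|-rule on 13 (branches; this branch)]
Accessibility: uRu, uRv, vRu, vRv
Branch closes: r and ~r both at v.
All branches of the negation close; one closing branch shown above.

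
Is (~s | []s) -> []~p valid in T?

No, not valid

Tableau for the negation ~((~s | []s) -> []~p):
1. ~((~s | []s) -> []~p), w0
2. ~s | []s, w0
3. ~[]~p, w0
4. []s, w0
5. s, w0
6. p, w1
7. s, w1
Accessibility: w0Rw0, w0Rw1, w1Rw1
The negation has an open branch (countermodel exists).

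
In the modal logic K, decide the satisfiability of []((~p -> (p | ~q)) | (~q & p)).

Satisfiable

1. []((~p -> (p | ~q)) | (~q & p)), w0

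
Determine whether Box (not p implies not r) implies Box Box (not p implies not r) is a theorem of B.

Tableau for the negation not (Box (not p implies not r) implies Box Box (not p implies not r)):
1. not (Box (not p implies not r) implies Box Box (not p implies not r)), w0
2. Box (not p implies not r), w0
3. not Box Box (not p implies not r), w0
4. not p implies not r, w0
5. not r, w0
6. not Box (not p implies not r), w1
7. not p implies not r, w1
8. not r, w1
9. not (not p implies not r), w2
10. not p, w2
11. r, w2
Accessibility: w0Rw0, w0Rw1, w1Rw0, w1Rw1, w1Rw2, w2Rw1, w2Rw2
The negation has an open branch (countermodel exists).

Not valid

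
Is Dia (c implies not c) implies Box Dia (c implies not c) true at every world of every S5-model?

Valid

Tableau for the negation not (Dia (c implies not c) implies Box Dia (c implies not c)):
1. not (Dia (c implies not c) implies Box Dia (c implies not c)), 0
2. Dia (c implies not c), 0   [neg-implies-rule on 1]
3. not Box Dia (c implies not c), 0   [neg-implies-rule on 1]
4. c implies not c, 1   [Dia-rule on 2: fresh world 1, 0R1]
5. not c, 1   [implies-rule on 4 (branches; this branch)]
6. not Dia (c implies not c), 2   [neg-Box-rule on 3: fresh world 2, 0R2]
7. not (c implies not c), 0   [neg-Dia-rule on 6 via 2R0]
8. c, 0   [neg-implies-rule on 7]
9. not (c implies not c), 1   [neg-Dia-rule on 6 via 2R1]
10. c, 1   [neg-implies-rule on 9]
Accessibility: 0R0, 0R1, 0R2, 1R0, 1R1, 1R2, 2R0, 2R1, 2R2
Branch closes: c and not c both at 1.
Every branch of the negation's tableau closes; the branch above is one of them.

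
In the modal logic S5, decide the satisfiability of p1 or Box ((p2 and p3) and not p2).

Yes, satisfiable

1. p1 or Box ((p2 and p3) and not p2), u
2. p1, u
Accessibility: uRu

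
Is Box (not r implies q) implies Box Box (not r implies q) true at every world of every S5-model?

Tableau for the negation not (Box (not r implies q) implies Box Box (not r implies q)):
1. not (Box (not r implies q) implies Box Box (not r implies q)), 0
2. Box (not r implies q), 0   [neg-implies-rule on 1]
3. not Box Box (not r implies q), 0   [neg-implies-rule on 1]
4. not r implies q, 0   [Box-rule on 2 via 0R0]
5. q, 0   [implies-rule on 4 (branches; this branch)]
6. not Box (not r implies q), 1   [neg-Box-rule on 3: fresh world 1, 0R1]
7. not r implies q, 1   [Box-rule on 2 via 0R1]
8. q, 1   [implies-rule on 7 (branches; this branch)]
9. not (not r implies q), 2   [neg-Box-rule on 6: fresh world 2, 1R2]
10. not r, 2   [neg-implies-rule on 9]
11. not q, 2   [neg-implies-rule on 9]
12. not r implies q, 2   [Box-rule on 2 via 0R2]
13. q, 2   [implies-rule on 12 (branches; this branch)]
Accessibility: 0R0, 0R1, 0R2, 1R0, 1R1, 1R2, 2R0, 2R1, 2R2
Branch closes: q and not q both at 2.
Every branch of the negation's tableau closes; the branch above is one of them.

Valid in S5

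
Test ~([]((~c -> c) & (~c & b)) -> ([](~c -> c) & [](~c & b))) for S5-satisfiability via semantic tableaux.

No, unsatisfiable

1. ~([]((~c -> c) & (~c & b)) -> ([](~c -> c) & [](~c & b))), w0
2. []((~c -> c) & (~c & b)), w0
3. ~([](~c -> c) & [](~c & b)), w0
4. (~c -> c) & (~c & b), w0
5. ~c -> c, w0
6. ~c & b, w0
7. ~c, w0
8. b, w0
9. ~[](~c & b), w0
10. c, w0
Accessibility: w0Rw0
Branch closes: c and ~c both at w0.
(One branch shown.) All branches close.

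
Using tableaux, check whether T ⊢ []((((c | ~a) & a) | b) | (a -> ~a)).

Not valid

Tableau for the negation ~[]((((c | ~a) & a) | b) | (a -> ~a)):
1. ~[]((((c | ~a) & a) | b) | (a -> ~a)), u
2. ~((((c | ~a) & a) | b) | (a -> ~a)), v   [~[]-rule on 1: fresh world v, uRv]
3. ~(((c | ~a) & a) | b), v   [~|-rule on 2]
4. ~(a -> ~a), v   [~|-rule on 2]
5. ~((c | ~a) & a), v   [~|-rule on 3]
6. ~b, v   [~|-rule on 3]
7. a, v   [~->-rule on 4]
8. ~(c | ~a), v   [~&-rule on 5 (branches; this branch)]
9. ~c, v   [~|-rule on 8]
Accessibility: uRu, uRv, vRv
The negation has an open branch (countermodel exists).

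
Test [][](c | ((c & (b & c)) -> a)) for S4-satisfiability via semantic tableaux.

1. [][](c | ((c & (b & c)) -> a)), u
2. [](c | ((c & (b & c)) -> a)), u   [[]-rule on 1 via uRu]
3. c | ((c & (b & c)) -> a), u   [[]-rule on 2 via uRu]
4. (c & (b & c)) -> a, u   [|-rule on 3 (branches; this branch)]
5. a, u   [->-rule on 4 (branches; this branch)]
Accessibility: uRu

Yes, satisfiable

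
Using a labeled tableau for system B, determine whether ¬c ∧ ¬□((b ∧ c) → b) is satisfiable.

1. ¬c ∧ ¬□((b ∧ c) → b), u
2. ¬c, u
3. ¬□((b ∧ c) → b), u
4. ¬((b ∧ c) → b), v
5. b ∧ c, v
6. ¬b, v
7. b, v
8. c, v
Accessibility: uRu, uRv, vRu, vRv
Branch closes: b and ¬b both at v.
Every branch closes; the branch above is one of them.

Unsatisfiable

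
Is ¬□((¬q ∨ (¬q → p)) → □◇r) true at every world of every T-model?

Not valid

Tableau for the negation □((¬q ∨ (¬q → p)) → □◇r):
1. □((¬q ∨ (¬q → p)) → □◇r), 0
2. (¬q ∨ (¬q → p)) → □◇r, 0
3. □◇r, 0
4. ◇r, 0
5. r, 1
6. (¬q ∨ (¬q → p)) → □◇r, 1
7. ◇r, 1
8. □◇r, 1
9. r, 2
10. ◇r, 2
11. r, 3
Accessibility: 0R0, 0R1, 1R1, 1R2, 2R2, 2R3, 3R3
The negation has an open branch (countermodel exists).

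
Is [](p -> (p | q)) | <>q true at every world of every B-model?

Valid

Tableau for the negation ~([](p -> (p | q)) | <>q):
1. ~([](p -> (p | q)) | <>q), w0
2. ~[](p -> (p | q)), w0   [~|-rule on 1]
3. ~<>q, w0   [~|-rule on 1]
4. ~q, w0   [~<>-rule on 3 via w0Rw0]
5. ~(p -> (p | q)), w1   [~[]-rule on 2: fresh world w1, w0Rw1]
6. p, w1   [~->-rule on 5]
7. ~(p | q), w1   [~->-rule on 5]
8. ~p, w1   [~|-rule on 7]
9. ~q, w1   [~|-rule on 7]
Accessibility: w0Rw0, w0Rw1, w1Rw0, w1Rw1
Branch closes: p and ~p both at w1.
All branches of the negation close; one closing branch shown above.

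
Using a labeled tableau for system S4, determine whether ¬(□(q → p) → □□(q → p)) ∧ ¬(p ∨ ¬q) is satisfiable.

No, unsatisfiable

1. ¬(□(q → p) → □□(q → p)) ∧ ¬(p ∨ ¬q), u
2. ¬(□(q → p) → □□(q → p)), u
3. ¬(p ∨ ¬q), u
4. □(q → p), u
5. ¬□□(q → p), u
6. ¬p, u
7. q, u
8. q → p, u
9. p, u
Accessibility: uRu
Branch closes: p and ¬p both at u.
(One branch shown.) All branches close.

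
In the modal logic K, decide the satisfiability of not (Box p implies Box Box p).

Satisfiable (open branch found)

1. not (Box p implies Box Box p), 0
2. Box p, 0   [neg-implies-rule on 1]
3. not Box Box p, 0   [neg-implies-rule on 1]
4. not Box p, 1   [neg-Box-rule on 3: fresh world 1, 0R1]
5. p, 1   [Box-rule on 2 via 0R1]
6. not p, 2   [neg-Box-rule on 4: fresh world 2, 1R2]
Accessibility: 0R1, 1R2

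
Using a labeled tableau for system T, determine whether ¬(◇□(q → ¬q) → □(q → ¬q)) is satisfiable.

Yes, satisfiable

1. ¬(◇□(q → ¬q) → □(q → ¬q)), 0
2. ◇□(q → ¬q), 0
3. ¬□(q → ¬q), 0
4. □(q → ¬q), 1
5. q → ¬q, 1
6. ¬q, 1
7. ¬(q → ¬q), 2
8. q, 2
Accessibility: 0R0, 0R1, 0R2, 1R1, 2R2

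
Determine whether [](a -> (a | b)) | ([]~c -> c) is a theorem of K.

Tableau for the negation ~([](a -> (a | b)) | ([]~c -> c)):
1. ~([](a -> (a | b)) | ([]~c -> c)), w0
2. ~[](a -> (a | b)), w0
3. ~([]~c -> c), w0
4. []~c, w0
5. ~c, w0
6. ~(a -> (a | b)), w1
7. a, w1
8. ~(a | b), w1
9. ~a, w1
10. ~b, w1
Accessibility: w0Rw1
Branch closes: a and ~a both at w1.
Every branch of the negation's tableau closes; the branch above is one of them.

Valid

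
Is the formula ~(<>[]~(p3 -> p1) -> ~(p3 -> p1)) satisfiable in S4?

Yes, satisfiable

1. ~(<>[]~(p3 -> p1) -> ~(p3 -> p1)), u
2. <>[]~(p3 -> p1), u
3. p3 -> p1, u
4. p1, u
5. []~(p3 -> p1), v
6. ~(p3 -> p1), v
7. p3, v
8. ~p1, v
Accessibility: uRu, uRv, vRv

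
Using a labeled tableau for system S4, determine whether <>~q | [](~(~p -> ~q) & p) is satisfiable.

1. <>~q | [](~(~p -> ~q) & p), 0
2. <>~q, 0
3. ~q, 1
Accessibility: 0R0, 0R1, 1R1

Yes, satisfiable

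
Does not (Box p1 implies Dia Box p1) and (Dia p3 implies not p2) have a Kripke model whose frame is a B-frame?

1. not (Box p1 implies Dia Box p1) and (Dia p3 implies not p2), w0
2. not (Box p1 implies Dia Box p1), w0
3. Dia p3 implies not p2, w0
4. Box p1, w0
5. not Dia Box p1, w0
6. p1, w0
7. not Box p1, w0
8. not Dia p3, w0
9. not p3, w0
10. not p1, w1
11. p1, w1
Accessibility: w0Rw0, w0Rw1, w1Rw0, w1Rw1
Branch closes: p1 and not p1 both at w1.
All branches of the tableau close; one closing branch shown above.

No, unsatisfiable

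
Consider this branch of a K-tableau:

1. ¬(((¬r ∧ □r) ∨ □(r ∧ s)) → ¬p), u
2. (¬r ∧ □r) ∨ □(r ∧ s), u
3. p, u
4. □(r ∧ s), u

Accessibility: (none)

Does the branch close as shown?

Open

No atom appears with both signs at the same world.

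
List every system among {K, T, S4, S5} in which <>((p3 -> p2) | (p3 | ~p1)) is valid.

T, S4, S5

T-tableau for the negation ~<>((p3 -> p2) | (p3 | ~p1)):
1. ~<>((p3 -> p2) | (p3 | ~p1)), 0
2. ~((p3 -> p2) | (p3 | ~p1)), 0   [~<>-rule on 1 via 0R0]
3. ~(p3 -> p2), 0   [~|-rule on 2]
4. ~(p3 | ~p1), 0   [~|-rule on 2]
5. p3, 0   [~->-rule on 3]
6. ~p2, 0   [~->-rule on 3]
7. ~p3, 0   [~|-rule on 4]
8. p1, 0   [~|-rule on 4]
Accessibility: 0R0
Branch closes: p3 and ~p3 both at 0.
Every branch closes (one shown): valid in T, hence also in S4, S5 (every theorem of T is a theorem of S4 and S5).
K-tableau for the negation ~<>((p3 -> p2) | (p3 | ~p1)):
1. ~<>((p3 -> p2) | (p3 | ~p1)), 0
Complete open branch: countermodel on a K-frame, so not valid in K.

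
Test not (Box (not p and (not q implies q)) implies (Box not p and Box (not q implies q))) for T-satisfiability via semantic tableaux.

1. not (Box (not p and (not q implies q)) implies (Box not p and Box (not q implies q))), 0
2. Box (not p and (not q implies q)), 0
3. not (Box not p and Box (not q implies q)), 0
4. not p and (not q implies q), 0
5. not p, 0
6. not q implies q, 0
7. not Box (not q implies q), 0
8. q, 0
9. not (not q implies q), 1
10. not q, 1
11. not p and (not q implies q), 1
12. not p, 1
13. not q implies q, 1
14. q, 1
Accessibility: 0R0, 0R1, 1R1
Branch closes: q and not q both at 1.
All branches of the tableau close; one closing branch shown above.

No, unsatisfiable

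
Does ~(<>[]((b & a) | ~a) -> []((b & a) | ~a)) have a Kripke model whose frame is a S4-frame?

1. ~(<>[]((b & a) | ~a) -> []((b & a) | ~a)), 0
2. <>[]((b & a) | ~a), 0   [~->-rule on 1]
3. ~[]((b & a) | ~a), 0   [~->-rule on 1]
4. []((b & a) | ~a), 1   [<>-rule on 2: fresh world 1, 0R1]
5. (b & a) | ~a, 1   [[]-rule on 4 via 1R1]
6. ~a, 1   [|-rule on 5 (branches; this branch)]
7. ~((b & a) | ~a), 2   [~[]-rule on 3: fresh world 2, 0R2]
8. ~(b & a), 2   [~|-rule on 7]
9. a, 2   [~|-rule on 7]
10. ~b, 2   [~&-rule on 8 (branches; this branch)]
Accessibility: 0R0, 0R1, 0R2, 1R1, 2R2

Satisfiable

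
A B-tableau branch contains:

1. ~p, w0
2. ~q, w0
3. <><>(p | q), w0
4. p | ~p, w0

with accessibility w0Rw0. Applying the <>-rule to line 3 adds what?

a fresh world w1 with w0Rw1, and <>(p | q) at w1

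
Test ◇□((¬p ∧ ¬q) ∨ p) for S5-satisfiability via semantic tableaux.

Yes, satisfiable

1. ◇□((¬p ∧ ¬q) ∨ p), u
2. □((¬p ∧ ¬q) ∨ p), v   [◇-rule on 1: fresh world v, uRv]
3. (¬p ∧ ¬q) ∨ p, u   [□-rule on 2 via vRu]
4. (¬p ∧ ¬q) ∨ p, v   [□-rule on 2 via vRv]
5. p, u   [∨-rule on 3 (branches; this branch)]
6. p, v   [∨-rule on 4 (branches; this branch)]
Accessibility: uRu, uRv, vRu, vRv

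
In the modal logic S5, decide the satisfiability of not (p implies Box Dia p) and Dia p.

Unsatisfiable (every branch closes)

1. not (p implies Box Dia p) and Dia p, 0
2. not (p implies Box Dia p), 0   [and-rule on 1]
3. Dia p, 0   [and-rule on 1]
4. p, 0   [neg-implies-rule on 2]
5. not Box Dia p, 0   [neg-implies-rule on 2]
6. p, 1   [Dia-rule on 3: fresh world 1, 0R1]
7. not Dia p, 2   [neg-Box-rule on 5: fresh world 2, 0R2]
8. not p, 0   [neg-Dia-rule on 7 via 2R0]
Accessibility: 0R0, 0R1, 0R2, 1R0, 1R1, 1R2, 2R0, 2R1, 2R2
Branch closes: p and not p both at 0.
Every branch closes; the branch above is one of them.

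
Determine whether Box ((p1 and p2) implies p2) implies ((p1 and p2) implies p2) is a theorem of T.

Tableau for the negation not (Box ((p1 and p2) implies p2) implies ((p1 and p2) implies p2)):
1. not (Box ((p1 and p2) implies p2) implies ((p1 and p2) implies p2)), u
2. Box ((p1 and p2) implies p2), u
3. not ((p1 and p2) implies p2), u
4. p1 and p2, u
5. not p2, u
6. p1, u
7. p2, u
Accessibility: uRu
Branch closes: p2 and not p2 both at u.
All branches of the negation close; one closing branch shown above.

Valid in T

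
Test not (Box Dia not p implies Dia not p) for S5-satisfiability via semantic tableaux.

Unsatisfiable

1. not (Box Dia not p implies Dia not p), u
2. Box Dia not p, u
3. not Dia not p, u
4. Dia not p, u
5. p, u
6. not p, v
7. Dia not p, v
8. p, v
Accessibility: uRu, uRv, vRu, vRv
Branch closes: p and not p both at v.
Every branch closes; the branch above is one of them.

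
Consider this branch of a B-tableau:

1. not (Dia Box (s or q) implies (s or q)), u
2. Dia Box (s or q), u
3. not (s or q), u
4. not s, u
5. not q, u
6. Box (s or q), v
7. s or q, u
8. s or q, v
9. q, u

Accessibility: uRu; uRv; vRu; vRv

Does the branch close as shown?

Yes, closed

Both q and not q appear at u.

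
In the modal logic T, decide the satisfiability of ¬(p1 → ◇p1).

1. ¬(p1 → ◇p1), u
2. p1, u
3. ¬◇p1, u
4. ¬p1, u
Accessibility: uRu
Branch closes: p1 and ¬p1 both at u.
All branches of the tableau close; one closing branch shown above.

No, unsatisfiable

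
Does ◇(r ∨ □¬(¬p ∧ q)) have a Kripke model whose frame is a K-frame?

1. ◇(r ∨ □¬(¬p ∧ q)), 0
2. r ∨ □¬(¬p ∧ q), 1
3. □¬(¬p ∧ q), 1
Accessibility: 0R1

Satisfiable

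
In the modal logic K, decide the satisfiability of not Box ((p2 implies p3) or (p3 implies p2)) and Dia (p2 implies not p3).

1. not Box ((p2 implies p3) or (p3 implies p2)) and Dia (p2 implies not p3), w0
2. not Box ((p2 implies p3) or (p3 implies p2)), w0   [and-rule on 1]
3. Dia (p2 implies not p3), w0   [and-rule on 1]
4. not ((p2 implies p3) or (p3 implies p2)), w1   [neg-Box-rule on 2: fresh world w1, w0Rw1]
5. not (p2 implies p3), w1   [neg-or-rule on 4]
6. not (p3 implies p2), w1   [neg-or-rule on 4]
7. p2, w1   [neg-implies-rule on 5]
8. not p3, w1   [neg-implies-rule on 5]
9. p3, w1   [neg-implies-rule on 6]
10. not p2, w1   [neg-implies-rule on 6]
Accessibility: w0Rw1
Branch closes: p3 and not p3 both at w1.
(One branch shown.) All branches close.

No, unsatisfiable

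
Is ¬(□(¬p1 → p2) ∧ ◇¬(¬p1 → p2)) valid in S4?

Tableau for the negation □(¬p1 → p2) ∧ ◇¬(¬p1 → p2):
1. □(¬p1 → p2) ∧ ◇¬(¬p1 → p2), w0
2. □(¬p1 → p2), w0
3. ◇¬(¬p1 → p2), w0
4. ¬p1 → p2, w0
5. p2, w0
6. ¬(¬p1 → p2), w1
7. ¬p1, w1
8. ¬p2, w1
9. ¬p1 → p2, w1
10. p2, w1
Accessibility: w0Rw0, w0Rw1, w1Rw1
Branch closes: p2 and ¬p2 both at w1.
Every branch of the negation's tableau closes; the branch above is one of them.

Yes, valid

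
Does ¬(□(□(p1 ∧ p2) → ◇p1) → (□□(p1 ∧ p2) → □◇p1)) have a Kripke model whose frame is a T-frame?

Unsatisfiable (every branch closes)

1. ¬(□(□(p1 ∧ p2) → ◇p1) → (□□(p1 ∧ p2) → □◇p1)), 0
2. □(□(p1 ∧ p2) → ◇p1), 0
3. ¬(□□(p1 ∧ p2) → □◇p1), 0
4. □□(p1 ∧ p2), 0
5. ¬□◇p1, 0
6. □(p1 ∧ p2) → ◇p1, 0
7. □(p1 ∧ p2), 0
8. p1 ∧ p2, 0
9. p1, 0
10. p2, 0
11. ◇p1, 0
12. ¬◇p1, 1
13. □(p1 ∧ p2) → ◇p1, 1
14. □(p1 ∧ p2), 1
15. p1 ∧ p2, 1
16. p1, 1
17. p2, 1
18. ¬p1, 1
Accessibility: 0R0, 0R1, 1R1
Branch closes: p1 and ¬p1 both at 1.
All branches of the tableau close; one closing branch shown above.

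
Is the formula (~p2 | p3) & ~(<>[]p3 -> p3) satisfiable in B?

No, unsatisfiable

1. (~p2 | p3) & ~(<>[]p3 -> p3), w0
2. ~p2 | p3, w0
3. ~(<>[]p3 -> p3), w0
4. <>[]p3, w0
5. ~p3, w0
6. ~p2, w0
7. []p3, w1
8. p3, w0
Accessibility: w0Rw0, w0Rw1, w1Rw0, w1Rw1
Branch closes: p3 and ~p3 both at w0.
All branches of the tableau close; one closing branch shown above.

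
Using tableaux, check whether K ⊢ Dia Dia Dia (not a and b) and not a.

Tableau for the negation not (Dia Dia Dia (not a and b) and not a):
1. not (Dia Dia Dia (not a and b) and not a), w0
2. a, w0
The negation has an open branch (countermodel exists).

Invalid (countermodel exists)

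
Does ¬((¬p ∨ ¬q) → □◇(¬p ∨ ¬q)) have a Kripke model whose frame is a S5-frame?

1. ¬((¬p ∨ ¬q) → □◇(¬p ∨ ¬q)), u
2. ¬p ∨ ¬q, u   [¬→-rule on 1]
3. ¬□◇(¬p ∨ ¬q), u   [¬→-rule on 1]
4. ¬q, u   [∨-rule on 2 (branches; this branch)]
5. ¬◇(¬p ∨ ¬q), v   [¬□-rule on 3: fresh world v, uRv]
6. ¬(¬p ∨ ¬q), u   [¬◇-rule on 5 via vRu]
7. p, u   [¬∨-rule on 6]
8. q, u   [¬∨-rule on 6]
Accessibility: uRu, uRv, vRu, vRv
Branch closes: q and ¬q both at u.
All branches of the tableau close; one closing branch shown above.

No, unsatisfiable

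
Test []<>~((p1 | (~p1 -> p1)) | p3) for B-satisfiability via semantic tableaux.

1. []<>~((p1 | (~p1 -> p1)) | p3), 0
2. <>~((p1 | (~p1 -> p1)) | p3), 0
3. ~((p1 | (~p1 -> p1)) | p3), 1
4. ~(p1 | (~p1 -> p1)), 1
5. ~p3, 1
6. ~p1, 1
7. ~(~p1 -> p1), 1
8. <>~((p1 | (~p1 -> p1)) | p3), 1
9. ~((p1 | (~p1 -> p1)) | p3), 2
10. ~(p1 | (~p1 -> p1)), 2
11. ~p3, 2
12. ~p1, 2
13. ~(~p1 -> p1), 2
Accessibility: 0R0, 0R1, 1R0, 1R1, 1R2, 2R1, 2R2

Yes, satisfiable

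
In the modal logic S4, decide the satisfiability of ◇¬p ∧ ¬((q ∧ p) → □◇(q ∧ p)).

Yes, satisfiable

1. ◇¬p ∧ ¬((q ∧ p) → □◇(q ∧ p)), 0
2. ◇¬p, 0   [∧-rule on 1]
3. ¬((q ∧ p) → □◇(q ∧ p)), 0   [∧-rule on 1]
4. q ∧ p, 0   [¬→-rule on 3]
5. ¬□◇(q ∧ p), 0   [¬→-rule on 3]
6. q, 0   [∧-rule on 4]
7. p, 0   [∧-rule on 4]
8. ¬p, 1   [◇-rule on 2: fresh world 1, 0R1]
9. ¬◇(q ∧ p), 2   [¬□-rule on 5: fresh world 2, 0R2]
10. ¬(q ∧ p), 2   [¬◇-rule on 9 via 2R2]
11. ¬p, 2   [¬∧-rule on 10 (branches; this branch)]
Accessibility: 0R0, 0R1, 0R2, 1R1, 2R2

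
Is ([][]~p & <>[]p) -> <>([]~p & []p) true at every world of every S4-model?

Tableau for the negation ~(([][]~p & <>[]p) -> <>([]~p & []p)):
1. ~(([][]~p & <>[]p) -> <>([]~p & []p)), 0
2. [][]~p & <>[]p, 0
3. ~<>([]~p & []p), 0
4. [][]~p, 0
5. <>[]p, 0
6. ~([]~p & []p), 0
7. []~p, 0
8. ~p, 0
9. ~[]p, 0
10. []p, 1
11. ~([]~p & []p), 1
12. []~p, 1
13. ~p, 1
14. p, 1
Accessibility: 0R0, 0R1, 1R1
Branch closes: p and ~p both at 1.
Every branch of the negation's tableau closes; the branch above is one of them.

Valid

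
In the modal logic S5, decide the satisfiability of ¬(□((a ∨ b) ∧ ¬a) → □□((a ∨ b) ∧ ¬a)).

Unsatisfiable (every branch closes)

1. ¬(□((a ∨ b) ∧ ¬a) → □□((a ∨ b) ∧ ¬a)), 0
2. □((a ∨ b) ∧ ¬a), 0   [¬→-rule on 1]
3. ¬□□((a ∨ b) ∧ ¬a), 0   [¬→-rule on 1]
4. (a ∨ b) ∧ ¬a, 0   [□-rule on 2 via 0R0]
5. a ∨ b, 0   [∧-rule on 4]
6. ¬a, 0   [∧-rule on 4]
7. b, 0   [∨-rule on 5 (branches; this branch)]
8. ¬□((a ∨ b) ∧ ¬a), 1   [¬□-rule on 3: fresh world 1, 0R1]
9. (a ∨ b) ∧ ¬a, 1   [□-rule on 2 via 0R1]
10. a ∨ b, 1   [∧-rule on 9]
11. ¬a, 1   [∧-rule on 9]
12. b, 1   [∨-rule on 10 (branches; this branch)]
13. ¬((a ∨ b) ∧ ¬a), 2   [¬□-rule on 8: fresh world 2, 1R2]
14. (a ∨ b) ∧ ¬a, 2   [□-rule on 2 via 0R2]
15. a ∨ b, 2   [∧-rule on 14]
16. ¬a, 2   [∧-rule on 14]
17. ¬(a ∨ b), 2   [¬∧-rule on 13 (branches; this branch)]
18. ¬b, 2   [¬∨-rule on 17]
19. b, 2   [∨-rule on 15 (branches; this branch)]
Accessibility: 0R0, 0R1, 0R2, 1R0, 1R1, 1R2, 2R0, 2R1, 2R2
Branch closes: b and ¬b both at 2.
All branches of the tableau close; one closing branch shown above.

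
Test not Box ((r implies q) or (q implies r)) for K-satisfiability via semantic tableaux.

No, unsatisfiable

1. not Box ((r implies q) or (q implies r)), 0
2. not ((r implies q) or (q implies r)), 1
3. not (r implies q), 1
4. not (q implies r), 1
5. r, 1
6. not q, 1
7. q, 1
8. not r, 1
Accessibility: 0R1
Branch closes: q and not q both at 1.
Every branch closes; the branch above is one of them.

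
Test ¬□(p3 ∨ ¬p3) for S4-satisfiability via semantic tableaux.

1. ¬□(p3 ∨ ¬p3), 0
2. ¬(p3 ∨ ¬p3), 1   [¬□-rule on 1: fresh world 1, 0R1]
3. ¬p3, 1   [¬∨-rule on 2]
4. p3, 1   [¬∨-rule on 2]
Accessibility: 0R0, 0R1, 1R1
Branch closes: p3 and ¬p3 both at 1.
Every branch closes; the branch above is one of them.

Unsatisfiable (every branch closes)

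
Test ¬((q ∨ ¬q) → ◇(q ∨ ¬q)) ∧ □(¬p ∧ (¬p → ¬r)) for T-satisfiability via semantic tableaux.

Unsatisfiable

1. ¬((q ∨ ¬q) → ◇(q ∨ ¬q)) ∧ □(¬p ∧ (¬p → ¬r)), u
2. ¬((q ∨ ¬q) → ◇(q ∨ ¬q)), u   [∧-rule on 1]
3. □(¬p ∧ (¬p → ¬r)), u   [∧-rule on 1]
4. q ∨ ¬q, u   [¬→-rule on 2]
5. ¬◇(q ∨ ¬q), u   [¬→-rule on 2]
6. ¬p ∧ (¬p → ¬r), u   [□-rule on 3 via uRu]
7. ¬p, u   [∧-rule on 6]
8. ¬p → ¬r, u   [∧-rule on 6]
9. ¬(q ∨ ¬q), u   [¬◇-rule on 5 via uRu]
10. ¬q, u   [¬∨-rule on 9]
11. q, u   [¬∨-rule on 9]
Accessibility: uRu
Branch closes: q and ¬q both at u.
All branches of the tableau close; one closing branch shown above.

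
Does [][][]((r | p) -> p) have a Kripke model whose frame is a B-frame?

Satisfiable (open branch found)

1. [][][]((r | p) -> p), w0
2. [][]((r | p) -> p), w0
3. []((r | p) -> p), w0
4. (r | p) -> p, w0
5. p, w0
Accessibility: w0Rw0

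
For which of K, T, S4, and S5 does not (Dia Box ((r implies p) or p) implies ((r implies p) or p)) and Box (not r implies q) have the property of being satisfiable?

S5-tableau for the formula:
1. not (Dia Box ((r implies p) or p) implies ((r implies p) or p)) and Box (not r implies q), 0
2. not (Dia Box ((r implies p) or p) implies ((r implies p) or p)), 0
3. Box (not r implies q), 0
4. Dia Box ((r implies p) or p), 0
5. not ((r implies p) or p), 0
6. not (r implies p), 0
7. not p, 0
8. r, 0
9. not r implies q, 0
10. q, 0
11. Box ((r implies p) or p), 1
12. not r implies q, 1
13. (r implies p) or p, 0
14. (r implies p) or p, 1
15. q, 1
16. r implies p, 0
17. p, 1
18. p, 0
Accessibility: 0R0, 0R1, 1R0, 1R1
Branch closes: p and not p both at 0.
Every branch closes (one shown): unsatisfiable in S5.
S4-tableau for the formula:
1. not (Dia Box ((r implies p) or p) implies ((r implies p) or p)) and Box (not r implies q), 0
2. not (Dia Box ((r implies p) or p) implies ((r implies p) or p)), 0
3. Box (not r implies q), 0
4. Dia Box ((r implies p) or p), 0
5. not ((r implies p) or p), 0
6. not (r implies p), 0
7. not p, 0
8. r, 0
9. not r implies q, 0
10. q, 0
11. Box ((r implies p) or p), 1
12. not r implies q, 1
13. (r implies p) or p, 1
14. q, 1
15. p, 1
Accessibility: 0R0, 0R1, 1R1
Complete open branch: satisfiable in S4, hence also in K, T (this S4-model is also a K-model and a T-model).

K, T, S4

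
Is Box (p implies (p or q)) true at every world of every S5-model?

Valid in S5

Tableau for the negation not Box (p implies (p or q)):
1. not Box (p implies (p or q)), u
2. not (p implies (p or q)), v
3. p, v
4. not (p or q), v
5. not p, v
6. not q, v
Accessibility: uRu, uRv, vRu, vRv
Branch closes: p and not p both at v.
Every branch of the negation's tableau closes; the branch above is one of them.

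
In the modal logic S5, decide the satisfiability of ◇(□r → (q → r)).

Satisfiable

1. ◇(□r → (q → r)), w0
2. □r → (q → r), w1
3. q → r, w1
4. r, w1
Accessibility: w0Rw0, w0Rw1, w1Rw0, w1Rw1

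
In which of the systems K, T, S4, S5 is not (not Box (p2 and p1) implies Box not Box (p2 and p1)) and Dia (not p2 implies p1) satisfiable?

S4-tableau for the formula:
1. not (not Box (p2 and p1) implies Box not Box (p2 and p1)) and Dia (not p2 implies p1), w0
2. not (not Box (p2 and p1) implies Box not Box (p2 and p1)), w0
3. Dia (not p2 implies p1), w0
4. not Box (p2 and p1), w0
5. not Box not Box (p2 and p1), w0
6. not p2 implies p1, w1
7. p1, w1
8. not (p2 and p1), w2
9. not p1, w2
10. Box (p2 and p1), w3
11. p2 and p1, w3
12. p2, w3
13. p1, w3
Accessibility: w0Rw0, w0Rw1, w0Rw2, w0Rw3, w1Rw1, w2Rw2, w3Rw3
Complete open branch: satisfiable in S4, hence also in K, T (this S4-model is also a K-model and a T-model).
S5-tableau for the formula:
1. not (not Box (p2 and p1) implies Box not Box (p2 and p1)) and Dia (not p2 implies p1), w0
2. not (not Box (p2 and p1) implies Box not Box (p2 and p1)), w0
3. Dia (not p2 implies p1), w0
4. not Box (p2 and p1), w0
5. not Box not Box (p2 and p1), w0
6. not p2 implies p1, w1
7. p1, w1
8. not (p2 and p1), w2
9. not p1, w2
10. Box (p2 and p1), w3
11. p2 and p1, w0
12. p2, w0
13. p1, w0
14. p2 and p1, w1
15. p2, w1
16. p2 and p1, w2
17. p2, w2
18. p1, w2
Accessibility: w0Rw0, w0Rw1, w0Rw2, w0Rw3, w1Rw0, w1Rw1, w1Rw2, w1Rw3, w2Rw0, w2Rw1, w2Rw2, w2Rw3, w3Rw0, w3Rw1, w3Rw2, w3Rw3
Branch closes: p1 and not p1 both at w2.
Every branch closes (one shown): unsatisfiable in S5.

K, T, S4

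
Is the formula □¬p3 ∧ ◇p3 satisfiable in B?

No, unsatisfiable

1. □¬p3 ∧ ◇p3, w0
2. □¬p3, w0
3. ◇p3, w0
4. ¬p3, w0
5. p3, w1
6. ¬p3, w1
Accessibility: w0Rw0, w0Rw1, w1Rw0, w1Rw1
Branch closes: p3 and ¬p3 both at w1.
Every branch closes; the branch above is one of them.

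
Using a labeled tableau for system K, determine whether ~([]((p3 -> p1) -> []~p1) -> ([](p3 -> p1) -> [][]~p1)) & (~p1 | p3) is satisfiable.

Unsatisfiable

1. ~([]((p3 -> p1) -> []~p1) -> ([](p3 -> p1) -> [][]~p1)) & (~p1 | p3), w0
2. ~([]((p3 -> p1) -> []~p1) -> ([](p3 -> p1) -> [][]~p1)), w0   [&-rule on 1]
3. ~p1 | p3, w0   [&-rule on 1]
4. []((p3 -> p1) -> []~p1), w0   [~->-rule on 2]
5. ~([](p3 -> p1) -> [][]~p1), w0   [~->-rule on 2]
6. [](p3 -> p1), w0   [~->-rule on 5]
7. ~[][]~p1, w0   [~->-rule on 5]
8. p3, w0   [|-rule on 3 (branches; this branch)]
9. ~[]~p1, w1   [~[]-rule on 7: fresh world w1, w0Rw1]
10. (p3 -> p1) -> []~p1, w1   [[]-rule on 4 via w0Rw1]
11. p3 -> p1, w1   [[]-rule on 6 via w0Rw1]
12. []~p1, w1   [->-rule on 10 (branches; this branch)]
13. p1, w1   [->-rule on 11 (branches; this branch)]
14. p1, w2   [~[]-rule on 9: fresh world w2, w1Rw2]
15. ~p1, w2   [[]-rule on 12 via w1Rw2]
Accessibility: w0Rw1, w1Rw2
Branch closes: p1 and ~p1 both at w2.
All branches of the tableau close; one closing branch shown above.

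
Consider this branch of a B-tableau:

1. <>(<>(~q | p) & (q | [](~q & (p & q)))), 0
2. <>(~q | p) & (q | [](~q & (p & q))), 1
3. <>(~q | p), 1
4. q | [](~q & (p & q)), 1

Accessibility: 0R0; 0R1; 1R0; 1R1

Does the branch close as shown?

No atom appears with both signs at the same world.

Not closed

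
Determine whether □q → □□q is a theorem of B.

Tableau for the negation ¬(□q → □□q):
1. ¬(□q → □□q), u
2. □q, u
3. ¬□□q, u
4. q, u
5. ¬□q, v
6. q, v
7. ¬q, w
Accessibility: uRu, uRv, vRu, vRv, vRw, wRv, wRw
The negation has an open branch (countermodel exists).

No, not valid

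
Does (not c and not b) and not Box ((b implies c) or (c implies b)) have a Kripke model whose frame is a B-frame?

1. (not c and not b) and not Box ((b implies c) or (c implies b)), 0
2. not c and not b, 0
3. not Box ((b implies c) or (c implies b)), 0
4. not c, 0
5. not b, 0
6. not ((b implies c) or (c implies b)), 1
7. not (b implies c), 1
8. not (c implies b), 1
9. b, 1
10. not c, 1
11. c, 1
12. not b, 1
Accessibility: 0R0, 0R1, 1R0, 1R1
Branch closes: c and not c both at 1.
All branches of the tableau close; one closing branch shown above.

Unsatisfiable (every branch closes)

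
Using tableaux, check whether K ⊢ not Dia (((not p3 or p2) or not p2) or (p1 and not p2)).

Not valid

Tableau for the negation Dia (((not p3 or p2) or not p2) or (p1 and not p2)):
1. Dia (((not p3 or p2) or not p2) or (p1 and not p2)), 0
2. ((not p3 or p2) or not p2) or (p1 and not p2), 1   [Dia-rule on 1: fresh world 1, 0R1]
3. p1 and not p2, 1   [or-rule on 2 (branches; this branch)]
4. p1, 1   [and-rule on 3]
5. not p2, 1   [and-rule on 3]
Accessibility: 0R1
The negation has an open branch (countermodel exists).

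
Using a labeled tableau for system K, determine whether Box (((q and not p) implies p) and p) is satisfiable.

1. Box (((q and not p) implies p) and p), u

Satisfiable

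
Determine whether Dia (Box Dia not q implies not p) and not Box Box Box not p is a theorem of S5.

Tableau for the negation not (Dia (Box Dia not q implies not p) and not Box Box Box not p):
1. not (Dia (Box Dia not q implies not p) and not Box Box Box not p), u
2. Box Box Box not p, u
3. Box Box not p, u
4. Box not p, u
5. not p, u
Accessibility: uRu
The negation has an open branch (countermodel exists).

No, not valid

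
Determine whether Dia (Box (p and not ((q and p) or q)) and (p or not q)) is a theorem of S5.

Not valid

Tableau for the negation not Dia (Box (p and not ((q and p) or q)) and (p or not q)):
1. not Dia (Box (p and not ((q and p) or q)) and (p or not q)), 0
2. not (Box (p and not ((q and p) or q)) and (p or not q)), 0
3. not (p or not q), 0
4. not p, 0
5. q, 0
Accessibility: 0R0
The negation has an open branch (countermodel exists).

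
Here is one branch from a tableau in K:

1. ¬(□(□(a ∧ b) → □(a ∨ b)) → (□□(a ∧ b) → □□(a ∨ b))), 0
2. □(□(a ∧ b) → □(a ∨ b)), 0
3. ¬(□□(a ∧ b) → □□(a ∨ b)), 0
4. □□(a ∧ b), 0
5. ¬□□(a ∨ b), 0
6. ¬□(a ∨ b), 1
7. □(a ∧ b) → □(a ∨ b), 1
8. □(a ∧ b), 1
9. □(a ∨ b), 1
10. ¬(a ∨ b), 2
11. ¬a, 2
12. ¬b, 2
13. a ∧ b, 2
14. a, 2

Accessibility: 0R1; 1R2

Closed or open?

Both a and ¬a appear at 2.

Yes, closed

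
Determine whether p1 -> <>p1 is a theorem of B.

Yes, valid

Tableau for the negation ~(p1 -> <>p1):
1. ~(p1 -> <>p1), w0
2. p1, w0
3. ~<>p1, w0
4. ~p1, w0
Accessibility: w0Rw0
Branch closes: p1 and ~p1 both at w0.
Every branch of the negation's tableau closes; the branch above is one of them.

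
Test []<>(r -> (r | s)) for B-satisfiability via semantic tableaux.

Satisfiable

1. []<>(r -> (r | s)), u
2. <>(r -> (r | s)), u
3. r -> (r | s), v
4. <>(r -> (r | s)), v
5. r | s, v
6. s, v
7. r -> (r | s), w
8. r | s, w
9. s, w
Accessibility: uRu, uRv, vRu, vRv, vRw, wRv, wRw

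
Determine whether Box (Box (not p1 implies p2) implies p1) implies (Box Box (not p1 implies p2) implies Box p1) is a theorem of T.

Yes, valid

Tableau for the negation not (Box (Box (not p1 implies p2) implies p1) implies (Box Box (not p1 implies p2) implies Box p1)):
1. not (Box (Box (not p1 implies p2) implies p1) implies (Box Box (not p1 implies p2) implies Box p1)), u
2. Box (Box (not p1 implies p2) implies p1), u   [neg-implies-rule on 1]
3. not (Box Box (not p1 implies p2) implies Box p1), u   [neg-implies-rule on 1]
4. Box Box (not p1 implies p2), u   [neg-implies-rule on 3]
5. not Box p1, u   [neg-implies-rule on 3]
6. Box (not p1 implies p2) implies p1, u   [Box-rule on 2 via uRu]
7. Box (not p1 implies p2), u   [Box-rule on 4 via uRu]
8. not p1 implies p2, u   [Box-rule on 7 via uRu]
9. not Box (not p1 implies p2), u   [implies-rule on 6 (branches; this branch)]
10. p2, u   [implies-rule on 8 (branches; this branch)]
11. not p1, v   [neg-Box-rule on 5: fresh world v, uRv]
12. Box (not p1 implies p2) implies p1, v   [Box-rule on 2 via uRv]
13. Box (not p1 implies p2), v   [Box-rule on 4 via uRv]
14. not p1 implies p2, v   [Box-rule on 7 via uRv]
15. not Box (not p1 implies p2), v   [implies-rule on 12 (branches; this branch)]
16. p2, v   [implies-rule on 14 (branches; this branch)]
17. not (not p1 implies p2), w   [neg-Box-rule on 9: fresh world w, uRw]
18. not p1, w   [neg-implies-rule on 17]
19. not p2, w   [neg-implies-rule on 17]
20. Box (not p1 implies p2) implies p1, w   [Box-rule on 2 via uRw]
21. Box (not p1 implies p2), w   [Box-rule on 4 via uRw]
22. not p1 implies p2, w   [Box-rule on 7 via uRw]
23. not Box (not p1 implies p2), w   [implies-rule on 20 (branches; this branch)]
24. p2, w   [implies-rule on 22 (branches; this branch)]
Accessibility: uRu, uRv, uRw, vRv, wRw
Branch closes: p2 and not p2 both at w.
Every branch of the negation's tableau closes; the branch above is one of them.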